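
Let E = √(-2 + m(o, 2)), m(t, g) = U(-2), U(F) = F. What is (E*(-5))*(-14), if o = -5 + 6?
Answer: 140*I ≈ 140.0*I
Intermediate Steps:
o = 1
m(t, g) = -2
E = 2*I (E = √(-2 - 2) = √(-4) = 2*I ≈ 2.0*I)
(E*(-5))*(-14) = ((2*I)*(-5))*(-14) = -10*I*(-14) = 140*I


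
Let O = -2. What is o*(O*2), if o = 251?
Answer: -1004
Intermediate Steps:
o*(O*2) = 251*(-2*2) = 251*(-4) = -1004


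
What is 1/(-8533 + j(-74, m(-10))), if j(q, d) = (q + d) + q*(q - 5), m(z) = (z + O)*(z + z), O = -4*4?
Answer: -1/2241 ≈ -0.00044623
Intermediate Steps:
O = -16
m(z) = 2*z*(-16 + z) (m(z) = (z - 16)*(z + z) = (-16 + z)*(2*z) = 2*z*(-16 + z))
j(q, d) = d + q + q*(-5 + q) (j(q, d) = (d + q) + q*(-5 + q) = d + q + q*(-5 + q))
1/(-8533 + j(-74, m(-10))) = 1/(-8533 + (2*(-10)*(-16 - 10) + (-74)² - 4*(-74))) = 1/(-8533 + (2*(-10)*(-26) + 5476 + 296)) = 1/(-8533 + (520 + 5476 + 296)) = 1/(-8533 + 6292) = 1/(-2241) = -1/2241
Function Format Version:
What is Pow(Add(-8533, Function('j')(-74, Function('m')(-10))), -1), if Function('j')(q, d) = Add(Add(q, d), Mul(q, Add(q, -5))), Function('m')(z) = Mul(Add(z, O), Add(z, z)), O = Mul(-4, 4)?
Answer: Rational(-1, 2241) ≈ -0.00044623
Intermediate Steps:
O = -16
Function('m')(z) = Mul(2, z, Add(-16, z)) (Function('m')(z) = Mul(Add(z, -16), Add(z, z)) = Mul(Add(-16, z), Mul(2, z)) = Mul(2, z, Add(-16, z)))
Function('j')(q, d) = Add(d, q, Mul(q, Add(-5, q))) (Function('j')(q, d) = Add(Add(d, q), Mul(q, Add(-5, q))) = Add(d, q, Mul(q, Add(-5, q))))
Pow(Add(-8533, Function('j')(-74, Function('m')(-10))), -1) = Pow(Add(-8533, Add(Mul(2, -10, Add(-16, -10)), Pow(-74, 2), Mul(-4, -74))), -1) = Pow(Add(-8533, Add(Mul(2, -10, -26), 5476, 296)), -1) = Pow(Add(-8533, Add(520, 5476, 296)), -1) = Pow(Add(-8533, 6292), -1) = Pow(-2241, -1) = Rational(-1, 2241)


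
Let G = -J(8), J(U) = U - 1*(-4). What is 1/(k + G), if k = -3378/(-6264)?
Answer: -1044/11965 ≈ -0.087255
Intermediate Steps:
J(U) = 4 + U (J(U) = U + 4 = 4 + U)
G = -12 (G = -(4 + 8) = -1*12 = -12)
k = 563/1044 (k = -3378*(-1/6264) = 563/1044 ≈ 0.53927)
1/(k + G) = 1/(563/1044 - 12) = 1/(-11965/1044) = -1044/11965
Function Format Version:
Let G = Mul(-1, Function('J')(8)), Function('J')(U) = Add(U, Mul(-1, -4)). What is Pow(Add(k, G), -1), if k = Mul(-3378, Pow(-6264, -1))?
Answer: Rational(-1044, 11965) ≈ -0.087255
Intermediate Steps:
Function('J')(U) = Add(4, U) (Function('J')(U) = Add(U, 4) = Add(4, U))
G = -12 (G = Mul(-1, Add(4, 8)) = Mul(-1, 12) = -12)
k = Rational(563, 1044) (k = Mul(-3378, Rational(-1, 6264)) = Rational(563, 1044) ≈ 0.53927)
Pow(Add(k, G), -1) = Pow(Add(Rational(563, 1044), -12), -1) = Pow(Rational(-11965, 1044), -1) = Rational(-1044, 11965)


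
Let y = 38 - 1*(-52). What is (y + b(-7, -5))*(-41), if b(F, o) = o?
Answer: -3485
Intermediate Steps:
y = 90 (y = 38 + 52 = 90)
(y + b(-7, -5))*(-41) = (90 - 5)*(-41) = 85*(-41) = -3485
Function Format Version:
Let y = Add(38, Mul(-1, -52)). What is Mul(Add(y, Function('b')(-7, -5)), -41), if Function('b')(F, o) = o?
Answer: -3485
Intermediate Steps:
y = 90 (y = Add(38, 52) = 90)
Mul(Add(y, Function('b')(-7, -5)), -41) = Mul(Add(90, -5), -41) = Mul(85, -41) = -3485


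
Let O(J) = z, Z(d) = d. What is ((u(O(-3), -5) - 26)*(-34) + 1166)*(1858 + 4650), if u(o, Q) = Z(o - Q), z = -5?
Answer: 13341400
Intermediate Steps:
O(J) = -5
u(o, Q) = o - Q
((u(O(-3), -5) - 26)*(-34) + 1166)*(1858 + 4650) = (((-5 - 1*(-5)) - 26)*(-34) + 1166)*(1858 + 4650) = (((-5 + 5) - 26)*(-34) + 1166)*6508 = ((0 - 26)*(-34) + 1166)*6508 = (-26*(-34) + 1166)*6508 = (884 + 1166)*6508 = 2050*6508 = 13341400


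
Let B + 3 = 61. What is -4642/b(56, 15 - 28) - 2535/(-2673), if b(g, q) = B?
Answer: -2043506/25839 ≈ -79.086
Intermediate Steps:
B = 58 (B = -3 + 61 = 58)
b(g, q) = 58
-4642/b(56, 15 - 28) - 2535/(-2673) = -4642/58 - 2535/(-2673) = -4642*1/58 - 2535*(-1/2673) = -2321/29 + 845/891 = -2043506/25839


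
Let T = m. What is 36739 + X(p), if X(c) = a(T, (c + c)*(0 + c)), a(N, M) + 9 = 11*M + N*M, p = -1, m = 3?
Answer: 36758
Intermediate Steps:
T = 3
a(N, M) = -9 + 11*M + M*N (a(N, M) = -9 + (11*M + N*M) = -9 + (11*M + M*N) = -9 + 11*M + M*N)
X(c) = -9 + 28*c² (X(c) = -9 + 11*((c + c)*(0 + c)) + ((c + c)*(0 + c))*3 = -9 + 11*((2*c)*c) + ((2*c)*c)*3 = -9 + 11*(2*c²) + (2*c²)*3 = -9 + 22*c² + 6*c² = -9 + 28*c²)
36739 + X(p) = 36739 + (-9 + 28*(-1)²) = 36739 + (-9 + 28*1) = 36739 + (-9 + 28) = 36739 + 19 = 36758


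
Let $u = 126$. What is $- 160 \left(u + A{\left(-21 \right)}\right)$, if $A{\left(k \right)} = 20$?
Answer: $-23360$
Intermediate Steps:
$- 160 \left(u + A{\left(-21 \right)}\right) = - 160 \left(126 + 20\right) = \left(-160\right) 146 = -23360$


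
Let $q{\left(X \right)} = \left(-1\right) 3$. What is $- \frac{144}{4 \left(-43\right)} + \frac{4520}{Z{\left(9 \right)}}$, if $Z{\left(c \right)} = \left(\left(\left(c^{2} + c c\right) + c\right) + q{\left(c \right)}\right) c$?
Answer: $\frac{31099}{8127} \approx 3.8266$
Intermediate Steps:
$q{\left(X \right)} = -3$
$Z{\left(c \right)} = c \left(-3 + c + 2 c^{2}\right)$ ($Z{\left(c \right)} = \left(\left(\left(c^{2} + c c\right) + c\right) - 3\right) c = \left(\left(\left(c^{2} + c^{2}\right) + c\right) - 3\right) c = \left(\left(2 c^{2} + c\right) - 3\right) c = \left(\left(c + 2 c^{2}\right) - 3\right) c = \left(-3 + c + 2 c^{2}\right) c = c \left(-3 + c + 2 c^{2}\right)$)
$- \frac{144}{4 \left(-43\right)} + \frac{4520}{Z{\left(9 \right)}} = - \frac{144}{4 \left(-43\right)} + \frac{4520}{9 \left(-3 + 9 + 2 \cdot 9^{2}\right)} = - \frac{144}{-172} + \frac{4520}{9 \left(-3 + 9 + 2 \cdot 81\right)} = \left(-144\right) \left(- \frac{1}{172}\right) + \frac{4520}{9 \left(-3 + 9 + 162\right)} = \frac{36}{43} + \frac{4520}{9 \cdot 168} = \frac{36}{43} + \frac{4520}{1512} = \frac{36}{43} + 4520 \cdot \frac{1}{1512} = \frac{36}{43} + \frac{565}{189} = \frac{31099}{8127}$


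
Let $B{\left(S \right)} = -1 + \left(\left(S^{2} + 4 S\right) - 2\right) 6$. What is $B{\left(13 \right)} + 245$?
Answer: $1558$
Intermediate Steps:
$B{\left(S \right)} = -13 + 6 S^{2} + 24 S$ ($B{\left(S \right)} = -1 + \left(-2 + S^{2} + 4 S\right) 6 = -1 + \left(-12 + 6 S^{2} + 24 S\right) = -13 + 6 S^{2} + 24 S$)
$B{\left(13 \right)} + 245 = \left(-13 + 6 \cdot 13^{2} + 24 \cdot 13\right) + 245 = \left(-13 + 6 \cdot 169 + 312\right) + 245 = \left(-13 + 1014 + 312\right) + 245 = 1313 + 245 = 1558$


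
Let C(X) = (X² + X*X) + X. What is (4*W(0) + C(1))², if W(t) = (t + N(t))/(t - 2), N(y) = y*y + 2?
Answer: 1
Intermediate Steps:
N(y) = 2 + y² (N(y) = y² + 2 = 2 + y²)
C(X) = X + 2*X² (C(X) = (X² + X²) + X = 2*X² + X = X + 2*X²)
W(t) = (2 + t + t²)/(-2 + t) (W(t) = (t + (2 + t²))/(t - 2) = (2 + t + t²)/(-2 + t))
(4*W(0) + C(1))² = (4*((2 + 0 + 0²)/(-2 + 0)) + 1*(1 + 2*1))² = (4*((2 + 0 + 0)/(-2)) + 1*(1 + 2))² = (4*(-½*2) + 1*3)² = (4*(-1) + 3)² = (-4 + 3)² = (-1)² = 1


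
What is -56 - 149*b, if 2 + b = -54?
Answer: 8288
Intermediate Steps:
b = -56 (b = -2 - 54 = -56)
-56 - 149*b = -56 - 149*(-56) = -56 + 8344 = 8288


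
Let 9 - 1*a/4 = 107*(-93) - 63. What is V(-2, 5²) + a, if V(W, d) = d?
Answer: 40117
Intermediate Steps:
a = 40092 (a = 36 - 4*(107*(-93) - 63) = 36 - 4*(-9951 - 63) = 36 - 4*(-10014) = 36 + 40056 = 40092)
V(-2, 5²) + a = 5² + 40092 = 25 + 40092 = 40117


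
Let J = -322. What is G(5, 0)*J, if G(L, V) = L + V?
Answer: -1610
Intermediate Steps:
G(5, 0)*J = (5 + 0)*(-322) = 5*(-322) = -1610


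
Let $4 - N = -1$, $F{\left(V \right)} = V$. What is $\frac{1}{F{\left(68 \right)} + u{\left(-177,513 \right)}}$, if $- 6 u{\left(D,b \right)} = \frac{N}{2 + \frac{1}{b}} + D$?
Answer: $\frac{1027}{99705} \approx 0.0103$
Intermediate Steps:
$N = 5$ ($N = 4 - -1 = 4 + 1 = 5$)
$u{\left(D,b \right)} = - \frac{5}{6 \left(2 + \frac{1}{b}\right)} - \frac{D}{6}$ ($u{\left(D,b \right)} = - \frac{\frac{5}{2 + \frac{1}{b}} + D}{6} = - \frac{D + \frac{5}{2 + \frac{1}{b}}}{6} = - \frac{5}{6 \left(2 + \frac{1}{b}\right)} - \frac{D}{6}$)
$\frac{1}{F{\left(68 \right)} + u{\left(-177,513 \right)}} = \frac{1}{68 + \frac{\left(-1\right) \left(-177\right) - 2565 - \left(-354\right) 513}{6 \left(1 + 2 \cdot 513\right)}} = \frac{1}{68 + \frac{177 - 2565 + 181602}{6 \left(1 + 1026\right)}} = \frac{1}{68 + \frac{1}{6} \cdot \frac{1}{1027} \cdot 179214} = \frac{1}{68 + \frac{29869}{1027}} = \frac{1}{\frac{99705}{1027}} = \frac{1027}{99705}$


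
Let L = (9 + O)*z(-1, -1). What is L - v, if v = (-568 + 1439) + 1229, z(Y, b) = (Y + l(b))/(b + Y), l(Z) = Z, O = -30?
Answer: -2121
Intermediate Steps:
z(Y, b) = 1 (z(Y, b) = (Y + b)/(b + Y) = (Y + b)/(Y + b) = 1)
v = 2100 (v = 871 + 1229 = 2100)
L = -21 (L = (9 - 30)*1 = -21*1 = -21)
L - v = -21 - 1*2100 = -21 - 2100 = -2121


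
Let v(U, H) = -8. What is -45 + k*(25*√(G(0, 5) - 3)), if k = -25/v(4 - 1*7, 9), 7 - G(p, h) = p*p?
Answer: 445/4 ≈ 111.25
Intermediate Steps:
G(p, h) = 7 - p² (G(p, h) = 7 - p*p = 7 - p²)
k = 25/8 (k = -25/(-8) = -25*(-⅛) = 25/8 ≈ 3.1250)
-45 + k*(25*√(G(0, 5) - 3)) = -45 + 25*(25*√((7 - 1*0²) - 3))/8 = -45 + 25*(25*√((7 - 1*0) - 3))/8 = -45 + 25*(25*√((7 + 0) - 3))/8 = -45 + 25*(25*√(7 - 3))/8 = -45 + 25*(25*√4)/8 = -45 + 25*(25*2)/8 = -45 + (25/8)*50 = -45 + 625/4 = 445/4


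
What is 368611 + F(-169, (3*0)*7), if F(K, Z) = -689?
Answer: 367922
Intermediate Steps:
368611 + F(-169, (3*0)*7) = 368611 - 689 = 367922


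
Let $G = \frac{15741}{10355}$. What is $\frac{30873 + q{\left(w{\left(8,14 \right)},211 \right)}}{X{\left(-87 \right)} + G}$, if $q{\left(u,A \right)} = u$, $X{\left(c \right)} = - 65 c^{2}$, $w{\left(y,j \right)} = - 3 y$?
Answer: $- \frac{106480465}{1698162978} \approx -0.062703$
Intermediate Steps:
$G = \frac{15741}{10355}$ ($G = 15741 \cdot \frac{1}{10355} = \frac{15741}{10355} \approx 1.5201$)
$\frac{30873 + q{\left(w{\left(8,14 \right)},211 \right)}}{X{\left(-87 \right)} + G} = \frac{30873 - 24}{- 65 \left(-87\right)^{2} + \frac{15741}{10355}} = \frac{30873 - 24}{\left(-65\right) 7569 + \frac{15741}{10355}} = \frac{30849}{-491985 + \frac{15741}{10355}} = \frac{30849}{- \frac{5094488934}{10355}} = 30849 \left(- \frac{10355}{5094488934}\right) = - \frac{106480465}{1698162978}$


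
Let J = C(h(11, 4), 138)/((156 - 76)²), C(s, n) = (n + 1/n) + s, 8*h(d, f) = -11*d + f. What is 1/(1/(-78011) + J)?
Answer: 275597260800/5309562377 ≈ 51.906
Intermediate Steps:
h(d, f) = -11*d/8 + f/8 (h(d, f) = (-11*d + f)/8 = (f - 11*d)/8 = -11*d/8 + f/8)
C(s, n) = n + s + 1/n
J = 68107/3532800 (J = (138 + (-11/8*11 + (⅛)*4) + 1/138)/((156 - 76)²) = (138 + (-121/8 + ½) + 1/138)/(80²) = (138 - 117/8 + 1/138)/6400 = (68107/552)*(1/6400) = 68107/3532800 ≈ 0.019278)
1/(1/(-78011) + J) = 1/(1/(-78011) + 68107/3532800) = 1/(-1/78011 + 68107/3532800) = 1/(5309562377/275597260800) = 275597260800/5309562377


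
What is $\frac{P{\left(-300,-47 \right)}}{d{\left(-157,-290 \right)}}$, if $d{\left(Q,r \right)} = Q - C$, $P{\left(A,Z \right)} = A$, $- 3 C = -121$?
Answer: $\frac{225}{148} \approx 1.5203$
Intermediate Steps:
$C = \frac{121}{3}$ ($C = \left(- \frac{1}{3}\right) \left(-121\right) = \frac{121}{3} \approx 40.333$)
$d{\left(Q,r \right)} = - \frac{121}{3} + Q$ ($d{\left(Q,r \right)} = Q - \frac{121}{3} = - \frac{121}{3} + Q$)
$\frac{P{\left(-300,-47 \right)}}{d{\left(-157,-290 \right)}} = - \frac{300}{- \frac{121}{3} - 157} = - \frac{300}{- \frac{592}{3}} = \left(-300\right) \left(- \frac{3}{592}\right) = \frac{225}{148}$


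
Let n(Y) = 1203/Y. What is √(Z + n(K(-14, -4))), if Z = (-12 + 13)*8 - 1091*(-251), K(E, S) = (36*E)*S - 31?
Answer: 6*√29973029555/1985 ≈ 523.31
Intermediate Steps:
K(E, S) = -31 + 36*E*S (K(E, S) = 36*E*S - 31 = -31 + 36*E*S)
Z = 273849 (Z = 1*8 + 273841 = 8 + 273841 = 273849)
√(Z + n(K(-14, -4))) = √(273849 + 1203/(-31 + 36*(-14)*(-4))) = √(273849 + 1203/(-31 + 2016)) = √(273849 + 1203/1985) = √(543591468/1985) = 6*√29973029555/1985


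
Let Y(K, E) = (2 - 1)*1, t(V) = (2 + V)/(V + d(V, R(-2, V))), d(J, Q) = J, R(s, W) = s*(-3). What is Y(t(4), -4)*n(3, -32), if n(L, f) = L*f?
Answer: -96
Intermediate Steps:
R(s, W) = -3*s
t(V) = (2 + V)/(2*V) (t(V) = (2 + V)/(V + V) = (2 + V)/((2*V)) = (2 + V)*(1/(2*V)) = (2 + V)/(2*V))
Y(K, E) = 1 (Y(K, E) = 1*1 = 1)
Y(t(4), -4)*n(3, -32) = 1*(3*(-32)) = 1*(-96) = -96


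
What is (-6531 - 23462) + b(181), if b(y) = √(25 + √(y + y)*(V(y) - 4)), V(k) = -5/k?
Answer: -29993 + √(819025 - 131949*√362)/181 ≈ -29993.0 + 7.1855*I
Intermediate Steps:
b(y) = √(25 + √2*√y*(-4 - 5/y)) (b(y) = √(25 + √(y + y)*(-5/y - 4)) = √(25 + √(2*y)*(-4 - 5/y)) = √(25 + (√2*√y)*(-4 - 5/y)) = √(25 + √2*√y*(-4 - 5/y)))
(-6531 - 23462) + b(181) = (-6531 - 23462) + √(25 - 5*√2/√181 - 4*√2*√181) = -29993 + √(25 - 5*√2*√181/181 - 4*√362) = -29993 + √(25 - 5*√362/181 - 4*√362) = -29993 + √(25 - 729*√362/181)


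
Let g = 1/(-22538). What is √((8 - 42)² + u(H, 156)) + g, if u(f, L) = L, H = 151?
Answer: -1/22538 + 4*√82 ≈ 36.221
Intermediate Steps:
g = -1/22538 ≈ -4.4369e-5
√((8 - 42)² + u(H, 156)) + g = √((8 - 42)² + 156) - 1/22538 = √((-34)² + 156) - 1/22538 = √(1156 + 156) - 1/22538 = √1312 - 1/22538 = 4*√82 - 1/22538 = -1/22538 + 4*√82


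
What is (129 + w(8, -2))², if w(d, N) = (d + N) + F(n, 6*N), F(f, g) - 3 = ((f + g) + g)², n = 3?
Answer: 335241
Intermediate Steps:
F(f, g) = 3 + (f + 2*g)² (F(f, g) = 3 + ((f + g) + g)² = 3 + (f + 2*g)²)
w(d, N) = 3 + N + d + (3 + 12*N)² (w(d, N) = (d + N) + (3 + (3 + 2*(6*N))²) = (N + d) + (3 + (3 + 12*N)²) = 3 + N + d + (3 + 12*N)²)
(129 + w(8, -2))² = (129 + (12 + 8 + 73*(-2) + 144*(-2)²))² = (129 + (12 + 8 - 146 + 144*4))² = (129 + (12 + 8 - 146 + 576))² = (129 + 450)² = 579² = 335241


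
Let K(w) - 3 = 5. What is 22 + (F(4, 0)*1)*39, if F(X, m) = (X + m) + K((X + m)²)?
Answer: 490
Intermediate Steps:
K(w) = 8 (K(w) = 3 + 5 = 8)
F(X, m) = 8 + X + m (F(X, m) = (X + m) + 8 = 8 + X + m)
22 + (F(4, 0)*1)*39 = 22 + ((8 + 4 + 0)*1)*39 = 22 + (12*1)*39 = 22 + 12*39 = 22 + 468 = 490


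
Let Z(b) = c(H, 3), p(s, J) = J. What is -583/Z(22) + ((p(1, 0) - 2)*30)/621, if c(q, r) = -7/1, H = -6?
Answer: 120541/1449 ≈ 83.189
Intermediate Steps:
c(q, r) = -7 (c(q, r) = -7*1 = -7)
Z(b) = -7
-583/Z(22) + ((p(1, 0) - 2)*30)/621 = -583/(-7) + ((0 - 2)*30)/621 = -583*(-⅐) - 2*30*(1/621) = 583/7 - 60*1/621 = 583/7 - 20/207 = 120541/1449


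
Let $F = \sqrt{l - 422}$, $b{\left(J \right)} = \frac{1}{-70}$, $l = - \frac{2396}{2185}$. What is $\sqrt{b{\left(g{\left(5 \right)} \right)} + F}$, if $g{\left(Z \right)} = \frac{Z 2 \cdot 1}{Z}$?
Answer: $\frac{\sqrt{-13367830 + 428260 i \sqrt{2019958210}}}{30590} \approx 3.2059 + 3.2081 i$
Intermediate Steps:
$g{\left(Z \right)} = 2$ ($g{\left(Z \right)} = \frac{2 Z 1}{Z} = \frac{2 Z}{Z} = 2$)
$l = - \frac{2396}{2185}$ ($l = \left(-2396\right) \frac{1}{2185} = - \frac{2396}{2185} \approx -1.0966$)
$b{\left(J \right)} = - \frac{1}{70}$
$F = \frac{i \sqrt{2019958210}}{2185}$ ($F = \sqrt{- \frac{2396}{2185} - 422} = \sqrt{- \frac{924466}{2185}} = \frac{i \sqrt{2019958210}}{2185} \approx 20.569 i$)
$\sqrt{b{\left(g{\left(5 \right)} \right)} + F} = \sqrt{- \frac{1}{70} + \frac{i \sqrt{2019958210}}{2185}}$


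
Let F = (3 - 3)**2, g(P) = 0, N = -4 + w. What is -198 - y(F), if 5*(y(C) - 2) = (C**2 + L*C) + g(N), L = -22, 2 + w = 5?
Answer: -200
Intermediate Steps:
w = 3 (w = -2 + 5 = 3)
N = -1 (N = -4 + 3 = -1)
F = 0 (F = 0**2 = 0)
y(C) = 2 - 22*C/5 + C**2/5 (y(C) = 2 + ((C**2 - 22*C) + 0)/5 = 2 + (C**2 - 22*C)/5 = 2 + (-22*C/5 + C**2/5) = 2 - 22*C/5 + C**2/5)
-198 - y(F) = -198 - (2 - 22/5*0 + (1/5)*0**2) = -198 - (2 + 0 + (1/5)*0) = -198 - (2 + 0 + 0) = -198 - 1*2 = -198 - 2 = -200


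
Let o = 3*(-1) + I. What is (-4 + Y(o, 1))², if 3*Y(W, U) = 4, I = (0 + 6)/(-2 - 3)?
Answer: 64/9 ≈ 7.1111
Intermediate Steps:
I = -6/5 (I = 6/(-5) = 6*(-⅕) = -6/5 ≈ -1.2000)
o = -21/5 (o = 3*(-1) - 6/5 = -3 - 6/5 = -21/5 ≈ -4.2000)
Y(W, U) = 4/3 (Y(W, U) = (⅓)*4 = 4/3)
(-4 + Y(o, 1))² = (-4 + 4/3)² = (-8/3)² = 64/9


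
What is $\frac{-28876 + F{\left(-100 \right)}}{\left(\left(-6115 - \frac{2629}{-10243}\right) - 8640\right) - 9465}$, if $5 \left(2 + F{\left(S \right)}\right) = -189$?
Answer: $\frac{493640899}{413471385} \approx 1.1939$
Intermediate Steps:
$F{\left(S \right)} = - \frac{199}{5}$ ($F{\left(S \right)} = -2 + \frac{1}{5} \left(-189\right) = -2 - \frac{189}{5} = - \frac{199}{5}$)
$\frac{-28876 + F{\left(-100 \right)}}{\left(\left(-6115 - \frac{2629}{-10243}\right) - 8640\right) - 9465} = \frac{-28876 - \frac{199}{5}}{\left(\left(-6115 - \frac{2629}{-10243}\right) - 8640\right) - 9465} = - \frac{144579}{5 \left(\left(\left(-6115 - - \frac{2629}{10243}\right) - 8640\right) - 9465\right)} = - \frac{144579}{5 \left(\left(\left(-6115 + \frac{2629}{10243}\right) - 8640\right) - 9465\right)} = - \frac{144579}{5 \left(\left(- \frac{62633316}{10243} - 8640\right) - 9465\right)} = - \frac{144579}{5 \left(- \frac{151132836}{10243} - 9465\right)} = - \frac{144579}{5 \left(- \frac{248082831}{10243}\right)} = \left(- \frac{144579}{5}\right) \left(- \frac{10243}{248082831}\right) = \frac{493640899}{413471385}$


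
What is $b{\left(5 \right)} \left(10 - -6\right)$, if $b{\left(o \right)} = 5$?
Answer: $80$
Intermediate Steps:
$b{\left(5 \right)} \left(10 - -6\right) = 5 \left(10 - -6\right) = 5 \left(10 + 6\right) = 5 \cdot 16 = 80$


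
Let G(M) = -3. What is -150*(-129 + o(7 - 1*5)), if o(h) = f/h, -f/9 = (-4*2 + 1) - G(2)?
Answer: 16650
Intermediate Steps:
f = 36 (f = -9*((-4*2 + 1) - 1*(-3)) = -9*((-8 + 1) + 3) = -9*(-7 + 3) = -9*(-4) = 36)
o(h) = 36/h
-150*(-129 + o(7 - 1*5)) = -150*(-129 + 36/(7 - 1*5)) = -150*(-129 + 36/(7 - 5)) = -150*(-129 + 36/2) = -150*(-129 + 36*(½)) = -150*(-129 + 18) = -150*(-111) = 16650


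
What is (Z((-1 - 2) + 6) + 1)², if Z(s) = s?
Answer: 16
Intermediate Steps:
(Z((-1 - 2) + 6) + 1)² = (((-1 - 2) + 6) + 1)² = ((-3 + 6) + 1)² = (3 + 1)² = 4² = 16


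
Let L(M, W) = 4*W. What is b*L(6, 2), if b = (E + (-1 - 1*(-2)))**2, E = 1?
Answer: 32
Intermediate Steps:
b = 4 (b = (1 + (-1 - 1*(-2)))**2 = (1 + (-1 + 2))**2 = (1 + 1)**2 = 2**2 = 4)
b*L(6, 2) = 4*(4*2) = 4*8 = 32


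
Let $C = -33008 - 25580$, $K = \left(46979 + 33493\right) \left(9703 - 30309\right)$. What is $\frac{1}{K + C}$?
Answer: $- \frac{1}{1658264620} \approx -6.0304 \cdot 10^{-10}$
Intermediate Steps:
$K = -1658206032$ ($K = 80472 \left(9703 - 30309\right) = 80472 \left(-20606\right) = -1658206032$)
$C = -58588$ ($C = -33008 - 25580 = -58588$)
$\frac{1}{K + C} = \frac{1}{-1658206032 - 58588} = \frac{1}{-1658264620} = - \frac{1}{1658264620}$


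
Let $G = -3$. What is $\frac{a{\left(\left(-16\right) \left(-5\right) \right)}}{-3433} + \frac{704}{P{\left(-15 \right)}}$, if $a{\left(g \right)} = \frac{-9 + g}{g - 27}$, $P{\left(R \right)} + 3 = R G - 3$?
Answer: $\frac{128089327}{7096011} \approx 18.051$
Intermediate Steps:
$P{\left(R \right)} = -6 - 3 R$ ($P{\left(R \right)} = -3 + \left(R \left(-3\right) - 3\right) = -3 - \left(3 + 3 R\right) = -6 - 3 R$)
$a{\left(g \right)} = \frac{-9 + g}{-27 + g}$
$\frac{a{\left(\left(-16\right) \left(-5\right) \right)}}{-3433} + \frac{704}{P{\left(-15 \right)}} = \frac{\frac{1}{-27 - -80} \left(-9 - -80\right)}{-3433} + \frac{704}{-6 - -45} = \frac{-9 + 80}{-27 + 80} \left(- \frac{1}{3433}\right) + \frac{704}{-6 + 45} = \frac{1}{53} \cdot 71 \left(- \frac{1}{3433}\right) + \frac{704}{39} = \frac{1}{53} \cdot 71 \left(- \frac{1}{3433}\right) + 704 \cdot \frac{1}{39} = \frac{71}{53} \left(- \frac{1}{3433}\right) + \frac{704}{39} = - \frac{71}{181949} + \frac{704}{39} = \frac{128089327}{7096011}$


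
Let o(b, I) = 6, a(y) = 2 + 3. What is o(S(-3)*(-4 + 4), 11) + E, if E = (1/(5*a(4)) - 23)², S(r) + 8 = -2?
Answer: 333226/625 ≈ 533.16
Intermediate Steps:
S(r) = -10 (S(r) = -8 - 2 = -10)
a(y) = 5
E = 329476/625 (E = (1/(5*5) - 23)² = (1/25 - 23)² = (-574/25)² = 329476/625 ≈ 527.16)
o(S(-3)*(-4 + 4), 11) + E = 6 + 329476/625 = 333226/625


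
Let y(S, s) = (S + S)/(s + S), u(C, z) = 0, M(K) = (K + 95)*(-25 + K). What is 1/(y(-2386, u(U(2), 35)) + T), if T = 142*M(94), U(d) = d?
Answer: 1/1851824 ≈ 5.4001e-7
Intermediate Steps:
M(K) = (-25 + K)*(95 + K) (M(K) = (95 + K)*(-25 + K) = (-25 + K)*(95 + K))
y(S, s) = 2*S/(S + s) (y(S, s) = (2*S)/(S + s) = 2*S/(S + s))
T = 1851822 (T = 142*(-2375 + 94**2 + 70*94) = 142*(-2375 + 8836 + 6580) = 142*13041 = 1851822)
1/(y(-2386, u(U(2), 35)) + T) = 1/(2*(-2386)/(-2386 + 0) + 1851822) = 1/(2*(-2386)/(-2386) + 1851822) = 1/(2*(-2386)*(-1/2386) + 1851822) = 1/(2 + 1851822) = 1/1851824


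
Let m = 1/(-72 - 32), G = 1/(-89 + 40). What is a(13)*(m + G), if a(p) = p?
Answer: -153/392 ≈ -0.39031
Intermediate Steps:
G = -1/49 (G = 1/(-49) = -1/49 ≈ -0.020408)
m = -1/104 (m = 1/(-104) = -1/104 ≈ -0.0096154)
a(13)*(m + G) = 13*(-1/104 - 1/49) = 13*(-153/5096) = -153/392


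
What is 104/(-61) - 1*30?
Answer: -1934/61 ≈ -31.705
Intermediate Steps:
104/(-61) - 1*30 = 104*(-1/61) - 30 = -104/61 - 30 = -1934/61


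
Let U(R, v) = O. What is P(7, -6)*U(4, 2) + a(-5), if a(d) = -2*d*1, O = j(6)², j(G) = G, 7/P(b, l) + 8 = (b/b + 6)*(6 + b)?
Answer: 1082/83 ≈ 13.036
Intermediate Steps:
P(b, l) = 7/(34 + 7*b) (P(b, l) = 7/(-8 + (b/b + 6)*(6 + b)) = 7/(-8 + (1 + 6)*(6 + b)) = 7/(-8 + 7*(6 + b)) = 7/(-8 + (42 + 7*b)) = 7/(34 + 7*b))
O = 36 (O = 6² = 36)
U(R, v) = 36
a(d) = -2*d
P(7, -6)*U(4, 2) + a(-5) = (7/(34 + 7*7))*36 - 2*(-5) = (7/(34 + 49))*36 + 10 = (7/83)*36 + 10 = 252/83 + 10 = 1082/83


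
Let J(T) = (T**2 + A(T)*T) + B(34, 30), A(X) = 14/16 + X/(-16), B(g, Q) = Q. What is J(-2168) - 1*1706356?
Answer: 2698237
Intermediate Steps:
A(X) = 7/8 - X/16 (A(X) = 14*(1/16) + X*(-1/16) = 7/8 - X/16)
J(T) = 30 + T**2 + T*(7/8 - T/16) (J(T) = (T**2 + (7/8 - T/16)*T) + 30 = (T**2 + T*(7/8 - T/16)) + 30 = 30 + T**2 + T*(7/8 - T/16))
J(-2168) - 1*1706356 = (30 + (7/8)*(-2168) + (15/16)*(-2168)**2) - 1*1706356 = (30 - 1897 + (15/16)*4700224) - 1706356 = (30 - 1897 + 4406460) - 1706356 = 4404593 - 1706356 = 2698237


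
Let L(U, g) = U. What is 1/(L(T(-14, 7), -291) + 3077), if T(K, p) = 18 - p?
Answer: 1/3088 ≈ 0.00032383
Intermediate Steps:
1/(L(T(-14, 7), -291) + 3077) = 1/((18 - 1*7) + 3077) = 1/((18 - 7) + 3077) = 1/(11 + 3077) = 1/3088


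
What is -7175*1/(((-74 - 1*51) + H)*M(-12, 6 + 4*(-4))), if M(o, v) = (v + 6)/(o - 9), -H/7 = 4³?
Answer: 50225/764 ≈ 65.740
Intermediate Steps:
H = -448 (H = -7*4³ = -7*64 = -448)
M(o, v) = (6 + v)/(-9 + o)
-7175*1/(((-74 - 1*51) + H)*M(-12, 6 + 4*(-4))) = -7175*(-9 - 12)/((6 + (6 + 4*(-4)))*((-74 - 1*51) - 448)) = -7175*(-21/((6 + (6 - 16))*((-74 - 51) - 448))) = -7175*(-21/((-125 - 448)*(6 - 10))) = -7175/(-1/21*(-4)*(-573)) = -7175/((4/21)*(-573)) = -7175/(-764/7) = -7175*(-7/764) = 50225/764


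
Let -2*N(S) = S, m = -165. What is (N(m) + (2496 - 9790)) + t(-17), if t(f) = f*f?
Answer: -13845/2 ≈ -6922.5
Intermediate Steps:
t(f) = f**2
N(S) = -S/2
(N(m) + (2496 - 9790)) + t(-17) = (-1/2*(-165) + (2496 - 9790)) + (-17)**2 = (165/2 - 7294) + 289 = -14423/2 + 289 = -13845/2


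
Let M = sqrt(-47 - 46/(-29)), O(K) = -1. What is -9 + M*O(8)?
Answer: -9 - I*sqrt(38193)/29 ≈ -9.0 - 6.739*I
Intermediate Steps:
M = I*sqrt(38193)/29 (M = sqrt(-47 - 46*(-1/29)) = sqrt(-47 + 46/29) = sqrt(-1317/29) = I*sqrt(38193)/29 ≈ 6.739*I)
-9 + M*O(8) = -9 + (I*sqrt(38193)/29)*(-1) = -9 - I*sqrt(38193)/29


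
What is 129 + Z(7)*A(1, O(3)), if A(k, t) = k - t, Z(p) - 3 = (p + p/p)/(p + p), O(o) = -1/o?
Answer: 2809/21 ≈ 133.76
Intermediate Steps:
Z(p) = 3 + (1 + p)/(2*p) (Z(p) = 3 + (p + p/p)/(p + p) = 3 + (p + 1)/((2*p)) = 3 + (1 + p)*(1/(2*p)) = 3 + (1 + p)/(2*p))
129 + Z(7)*A(1, O(3)) = 129 + ((½)*(1 + 7*7)/7)*(1 - (-1)/3) = 129 + ((½)*(⅐)*(1 + 49))*(1 - (-1)/3) = 129 + ((½)*(⅐)*50)*(1 - 1*(-⅓)) = 129 + 25*(1 + ⅓)/7 = 129 + (25/7)*(4/3) = 129 + 100/21 = 2809/21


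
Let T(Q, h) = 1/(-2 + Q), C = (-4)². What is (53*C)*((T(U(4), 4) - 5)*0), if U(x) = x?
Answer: 0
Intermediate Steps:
C = 16
(53*C)*((T(U(4), 4) - 5)*0) = (53*16)*((1/(-2 + 4) - 5)*0) = 848*((1/2 - 5)*0) = 848*((½ - 5)*0) = 848*(-9/2*0) = 848*0 = 0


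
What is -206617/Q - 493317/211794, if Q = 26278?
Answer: -429724432/42163051 ≈ -10.192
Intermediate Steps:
-206617/Q - 493317/211794 = -206617/26278 - 493317/211794 = -206617*1/26278 - 493317*1/211794 = -206617/26278 - 14949/6418 = -429724432/42163051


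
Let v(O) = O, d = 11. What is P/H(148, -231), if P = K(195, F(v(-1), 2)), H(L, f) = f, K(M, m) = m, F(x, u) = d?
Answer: -1/21 ≈ -0.047619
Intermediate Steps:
F(x, u) = 11
P = 11
P/H(148, -231) = 11/(-231) = 11*(-1/231) = -1/21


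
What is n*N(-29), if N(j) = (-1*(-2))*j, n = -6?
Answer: 348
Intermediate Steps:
N(j) = 2*j
n*N(-29) = -12*(-29) = -6*(-58) = 348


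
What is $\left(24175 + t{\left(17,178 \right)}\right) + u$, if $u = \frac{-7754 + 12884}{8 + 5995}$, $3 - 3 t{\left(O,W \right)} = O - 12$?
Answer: $\frac{48374551}{2001} \approx 24175.0$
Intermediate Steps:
$t{\left(O,W \right)} = 5 - \frac{O}{3}$ ($t{\left(O,W \right)} = 1 - \frac{O - 12}{3} = 1 - \frac{-12 + O}{3} = 1 - \left(-4 + \frac{O}{3}\right) = 5 - \frac{O}{3}$)
$u = \frac{570}{667}$ ($u = \frac{5130}{6003} = 5130 \cdot \frac{1}{6003} = \frac{570}{667} \approx 0.85457$)
$\left(24175 + t{\left(17,178 \right)}\right) + u = \left(24175 + \left(5 - \frac{17}{3}\right)\right) + \frac{570}{667} = \left(24175 - \frac{2}{3}\right) + \frac{570}{667} = \frac{72523}{3} + \frac{570}{667} = \frac{48374551}{2001}$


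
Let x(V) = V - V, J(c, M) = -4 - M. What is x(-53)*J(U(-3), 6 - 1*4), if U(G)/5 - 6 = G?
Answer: 0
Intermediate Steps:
U(G) = 30 + 5*G
x(V) = 0
x(-53)*J(U(-3), 6 - 1*4) = 0*(-4 - (6 - 1*4)) = 0*(-4 - (6 - 4)) = 0*(-4 - 1*2) = 0*(-4 - 2) = 0*(-6) = 0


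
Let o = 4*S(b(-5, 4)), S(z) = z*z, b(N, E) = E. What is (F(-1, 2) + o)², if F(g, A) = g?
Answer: 3969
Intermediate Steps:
S(z) = z²
o = 64 (o = 4*4² = 4*16 = 64)
(F(-1, 2) + o)² = (-1 + 64)² = 63² = 3969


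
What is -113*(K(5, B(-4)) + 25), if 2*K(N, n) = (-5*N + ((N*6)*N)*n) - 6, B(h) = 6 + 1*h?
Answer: -36047/2 ≈ -18024.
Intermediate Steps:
B(h) = 6 + h
K(N, n) = -3 - 5*N/2 + 3*n*N² (K(N, n) = ((-5*N + ((N*6)*N)*n) - 6)/2 = ((-5*N + ((6*N)*N)*n) - 6)/2 = ((-5*N + (6*N²)*n) - 6)/2 = ((-5*N + 6*n*N²) - 6)/2 = (-6 - 5*N + 6*n*N²)/2 = -3 - 5*N/2 + 3*n*N²)
-113*(K(5, B(-4)) + 25) = -113*((-3 - 5/2*5 + 3*(6 - 4)*5²) + 25) = -113*((-3 - 25/2 + 3*2*25) + 25) = -113*((-3 - 25/2 + 150) + 25) = -113*(269/2 + 25) = -113*319/2 = -36047/2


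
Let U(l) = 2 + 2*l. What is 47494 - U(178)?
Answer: 47136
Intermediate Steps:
47494 - U(178) = 47494 - (2 + 2*178) = 47494 - (2 + 356) = 47494 - 1*358 = 47494 - 358 = 47136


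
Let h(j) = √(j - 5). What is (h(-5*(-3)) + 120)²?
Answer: (120 + √10)² ≈ 15169.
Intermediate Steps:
h(j) = √(-5 + j)
(h(-5*(-3)) + 120)² = (√(-5 - 5*(-3)) + 120)² = (√(-5 + 15) + 120)² = (√10 + 120)² = (120 + √10)²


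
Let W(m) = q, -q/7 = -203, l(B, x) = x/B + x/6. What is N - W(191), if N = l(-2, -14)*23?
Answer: -3941/3 ≈ -1313.7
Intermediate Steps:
l(B, x) = x/6 + x/B (l(B, x) = x/B + x*(⅙) = x/B + x/6 = x/6 + x/B)
q = 1421 (q = -7*(-203) = 1421)
W(m) = 1421
N = 322/3 (N = ((⅙)*(-14) - 14/(-2))*23 = (-7/3 - 14*(-½))*23 = (-7/3 + 7)*23 = (14/3)*23 = 322/3 ≈ 107.33)
N - W(191) = 322/3 - 1*1421 = 322/3 - 1421 = -3941/3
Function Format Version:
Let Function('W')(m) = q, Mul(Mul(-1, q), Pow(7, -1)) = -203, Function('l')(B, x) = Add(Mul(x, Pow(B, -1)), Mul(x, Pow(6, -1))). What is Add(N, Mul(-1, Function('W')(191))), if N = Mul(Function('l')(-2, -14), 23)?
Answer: Rational(-3941, 3) ≈ -1313.7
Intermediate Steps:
Function('l')(B, x) = Add(Mul(Rational(1, 6), x), Mul(x, Pow(B, -1))) (Function('l')(B, x) = Add(Mul(x, Pow(B, -1)), Mul(x, Rational(1, 6))) = Add(Mul(x, Pow(B, -1)), Mul(Rational(1, 6), x)) = Add(Mul(Rational(1, 6), x), Mul(x, Pow(B, -1))))
q = 1421 (q = Mul(-7, -203) = 1421)
Function('W')(m) = 1421
N = Rational(322, 3) (N = Mul(Add(Mul(Rational(1, 6), -14), Mul(-14, Pow(-2, -1))), 23) = Mul(Add(Rational(-7, 3), Mul(-14, Rational(-1, 2))), 23) = Mul(Add(Rational(-7, 3), 7), 23) = Mul(Rational(14, 3), 23) = Rational(322, 3) ≈ 107.33)
Add(N, Mul(-1, Function('W')(191))) = Add(Rational(322, 3), Mul(-1, 1421)) = Add(Rational(322, 3), -1421) = Rational(-3941, 3)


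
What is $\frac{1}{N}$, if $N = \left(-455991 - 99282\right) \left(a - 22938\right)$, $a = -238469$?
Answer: $\frac{1}{145152249111} \approx 6.8893 \cdot 10^{-12}$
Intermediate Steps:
$N = 145152249111$ ($N = \left(-455991 - 99282\right) \left(-238469 - 22938\right) = \left(-555273\right) \left(-261407\right) = 145152249111$)
$\frac{1}{N} = \frac{1}{145152249111}$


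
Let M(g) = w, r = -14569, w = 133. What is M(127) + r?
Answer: -14436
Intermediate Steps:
M(g) = 133
M(127) + r = 133 - 14569 = -14436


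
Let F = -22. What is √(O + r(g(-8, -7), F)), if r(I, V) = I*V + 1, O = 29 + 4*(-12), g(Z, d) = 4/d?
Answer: I*√266/7 ≈ 2.3299*I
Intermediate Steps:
O = -19 (O = 29 - 48 = -19)
r(I, V) = 1 + I*V
√(O + r(g(-8, -7), F)) = √(-19 + (1 + (4/(-7))*(-22))) = √(-19 + (1 + (4*(-⅐))*(-22))) = √(-19 + (1 - 4/7*(-22))) = √(-19 + (1 + 88/7)) = √(-19 + 95/7) = √(-38/7) = I*√266/7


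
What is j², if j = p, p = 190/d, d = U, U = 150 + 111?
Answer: 36100/68121 ≈ 0.52994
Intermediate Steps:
U = 261
d = 261
p = 190/261 ≈ 0.72797
j = 190/261 ≈ 0.72797
j² = (190/261)² = 36100/68121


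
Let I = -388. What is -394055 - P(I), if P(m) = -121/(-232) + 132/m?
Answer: -8867817801/22504 ≈ -3.9406e+5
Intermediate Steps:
P(m) = 121/232 + 132/m (P(m) = -121*(-1/232) + 132/m = 121/232 + 132/m)
-394055 - P(I) = -394055 - (121/232 + 132/(-388)) = -394055 - (121/232 + 132*(-1/388)) = -394055 - (121/232 - 33/97) = -394055 - 1*4081/22504 = -394055 - 4081/22504 = -8867817801/22504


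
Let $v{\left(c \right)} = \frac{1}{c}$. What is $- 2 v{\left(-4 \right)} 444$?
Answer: $222$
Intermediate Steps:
$- 2 v{\left(-4 \right)} 444 = - \frac{2}{-4} \cdot 444 = \left(-2\right) \left(- \frac{1}{4}\right) 444 = \frac{1}{2} \cdot 444 = 222$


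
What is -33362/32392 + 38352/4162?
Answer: 275861335/33703876 ≈ 8.1849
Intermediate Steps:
-33362/32392 + 38352/4162 = -33362*1/32392 + 38352*(1/4162) = -16681/16196 + 19176/2081 = 275861335/33703876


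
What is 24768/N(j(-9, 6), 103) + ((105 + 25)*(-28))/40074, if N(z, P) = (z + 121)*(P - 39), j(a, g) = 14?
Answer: 92699/33395 ≈ 2.7758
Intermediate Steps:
N(z, P) = (-39 + P)*(121 + z) (N(z, P) = (121 + z)*(-39 + P) = (-39 + P)*(121 + z))
24768/N(j(-9, 6), 103) + ((105 + 25)*(-28))/40074 = 24768/(-4719 - 39*14 + 121*103 + 103*14) + ((105 + 25)*(-28))/40074 = 24768/(-4719 - 546 + 12463 + 1442) + (130*(-28))*(1/40074) = 24768/8640 - 3640*1/40074 = 24768*(1/8640) - 1820/20037 = 43/15 - 1820/20037 = 92699/33395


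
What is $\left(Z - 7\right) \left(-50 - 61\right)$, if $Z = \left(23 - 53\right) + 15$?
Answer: $2442$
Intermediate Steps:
$Z = -15$ ($Z = -30 + 15 = -15$)
$\left(Z - 7\right) \left(-50 - 61\right) = \left(-15 - 7\right) \left(-50 - 61\right) = - 22 \left(-50 - 61\right) = \left(-22\right) \left(-111\right) = 2442$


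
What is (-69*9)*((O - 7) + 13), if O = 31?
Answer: -22977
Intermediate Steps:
(-69*9)*((O - 7) + 13) = (-69*9)*((31 - 7) + 13) = -621*(24 + 13) = -621*37 = -22977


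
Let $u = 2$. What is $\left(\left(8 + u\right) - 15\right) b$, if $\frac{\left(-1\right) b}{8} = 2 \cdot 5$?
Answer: $400$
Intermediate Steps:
$b = -80$ ($b = - 8 \cdot 2 \cdot 5 = \left(-8\right) 10 = -80$)
$\left(\left(8 + u\right) - 15\right) b = \left(\left(8 + 2\right) - 15\right) \left(-80\right) = \left(10 - 15\right) \left(-80\right) = \left(-5\right) \left(-80\right) = 400$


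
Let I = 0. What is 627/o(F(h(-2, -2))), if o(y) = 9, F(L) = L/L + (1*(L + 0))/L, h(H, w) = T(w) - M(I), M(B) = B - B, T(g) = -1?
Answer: 209/3 ≈ 69.667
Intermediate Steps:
M(B) = 0
h(H, w) = -1 (h(H, w) = -1 - 1*0 = -1 + 0 = -1)
F(L) = 2 (F(L) = 1 + (1*L)/L = 1 + L/L = 1 + 1 = 2)
627/o(F(h(-2, -2))) = 627/9 = 627*(⅑) = 209/3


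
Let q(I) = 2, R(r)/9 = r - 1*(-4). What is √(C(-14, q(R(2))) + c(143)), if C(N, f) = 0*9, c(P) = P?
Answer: √143 ≈ 11.958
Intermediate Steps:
R(r) = 36 + 9*r (R(r) = 9*(r - 1*(-4)) = 9*(r + 4) = 9*(4 + r) = 36 + 9*r)
C(N, f) = 0
√(C(-14, q(R(2))) + c(143)) = √(0 + 143) = √143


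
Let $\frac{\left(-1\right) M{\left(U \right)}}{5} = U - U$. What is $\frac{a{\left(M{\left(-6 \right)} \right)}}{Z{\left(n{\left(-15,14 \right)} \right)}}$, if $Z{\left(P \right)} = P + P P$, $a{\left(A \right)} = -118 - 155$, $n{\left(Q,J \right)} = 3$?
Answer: $- \frac{91}{4} \approx -22.75$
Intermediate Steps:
$M{\left(U \right)} = 0$ ($M{\left(U \right)} = - 5 \left(U - U\right) = \left(-5\right) 0 = 0$)
$a{\left(A \right)} = -273$
$Z{\left(P \right)} = P + P^{2}$
$\frac{a{\left(M{\left(-6 \right)} \right)}}{Z{\left(n{\left(-15,14 \right)} \right)}} = - \frac{273}{3 \left(1 + 3\right)} = - \frac{273}{3 \cdot 4} = - \frac{273}{12} = \left(-273\right) \frac{1}{12} = - \frac{91}{4}$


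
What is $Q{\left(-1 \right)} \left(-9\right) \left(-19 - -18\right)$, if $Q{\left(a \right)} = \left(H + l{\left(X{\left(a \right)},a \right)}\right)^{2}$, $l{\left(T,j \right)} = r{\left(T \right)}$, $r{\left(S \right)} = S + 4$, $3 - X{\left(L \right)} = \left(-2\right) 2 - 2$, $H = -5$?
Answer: $576$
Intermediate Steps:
$X{\left(L \right)} = 9$ ($X{\left(L \right)} = 3 - \left(\left(-2\right) 2 - 2\right) = 3 - \left(-4 - 2\right) = 3 - -6 = 3 + 6 = 9$)
$r{\left(S \right)} = 4 + S$
$l{\left(T,j \right)} = 4 + T$
$Q{\left(a \right)} = 64$ ($Q{\left(a \right)} = \left(-5 + \left(4 + 9\right)\right)^{2} = \left(-5 + 13\right)^{2} = 8^{2} = 64$)
$Q{\left(-1 \right)} \left(-9\right) \left(-19 - -18\right) = 64 \left(-9\right) \left(-19 - -18\right) = - 576 \left(-19 + 18\right) = \left(-576\right) \left(-1\right) = 576$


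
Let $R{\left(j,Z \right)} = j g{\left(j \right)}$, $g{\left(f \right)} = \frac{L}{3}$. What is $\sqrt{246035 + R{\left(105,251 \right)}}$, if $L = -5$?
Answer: $2 \sqrt{61465} \approx 495.84$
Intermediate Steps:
$g{\left(f \right)} = - \frac{5}{3}$
$R{\left(j,Z \right)} = - \frac{5 j}{3}$ ($R{\left(j,Z \right)} = j \left(- \frac{5}{3}\right) = - \frac{5 j}{3}$)
$\sqrt{246035 + R{\left(105,251 \right)}} = \sqrt{246035 - 175} = \sqrt{245860} = 2 \sqrt{61465}$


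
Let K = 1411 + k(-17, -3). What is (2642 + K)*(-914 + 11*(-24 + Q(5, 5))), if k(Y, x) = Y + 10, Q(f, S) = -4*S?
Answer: -5656308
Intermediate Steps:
k(Y, x) = 10 + Y
K = 1404 (K = 1411 + (10 - 17) = 1411 - 7 = 1404)
(2642 + K)*(-914 + 11*(-24 + Q(5, 5))) = (2642 + 1404)*(-914 + 11*(-24 - 4*5)) = 4046*(-914 + 11*(-24 - 20)) = 4046*(-914 + 11*(-44)) = 4046*(-914 - 484) = 4046*(-1398) = -5656308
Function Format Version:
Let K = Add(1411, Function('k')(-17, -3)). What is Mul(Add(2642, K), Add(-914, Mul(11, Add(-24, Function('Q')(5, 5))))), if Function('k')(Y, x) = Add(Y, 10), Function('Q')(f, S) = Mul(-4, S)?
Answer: -5656308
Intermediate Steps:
Function('k')(Y, x) = Add(10, Y)
K = 1404 (K = Add(1411, Add(10, -17)) = Add(1411, -7) = 1404)
Mul(Add(2642, K), Add(-914, Mul(11, Add(-24, Function('Q')(5, 5))))) = Mul(Add(2642, 1404), Add(-914, Mul(11, Add(-24, Mul(-4, 5))))) = Mul(4046, Add(-914, Mul(11, Add(-24, -20)))) = Mul(4046, Add(-914, Mul(11, -44))) = Mul(4046, Add(-914, -484)) = Mul(4046, -1398) = -5656308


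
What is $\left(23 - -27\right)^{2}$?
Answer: $2500$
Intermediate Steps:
$\left(23 - -27\right)^{2} = \left(23 + 27\right)^{2} = 50^{2} = 2500$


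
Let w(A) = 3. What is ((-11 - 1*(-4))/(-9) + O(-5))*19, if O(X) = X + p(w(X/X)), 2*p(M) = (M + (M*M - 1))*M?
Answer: 4199/18 ≈ 233.28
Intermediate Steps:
p(M) = M*(-1 + M + M**2)/2 (p(M) = ((M + (M*M - 1))*M)/2 = ((M + (M**2 - 1))*M)/2 = ((M + (-1 + M**2))*M)/2 = ((-1 + M + M**2)*M)/2 = (M*(-1 + M + M**2))/2 = M*(-1 + M + M**2)/2)
O(X) = 33/2 + X (O(X) = X + (1/2)*3*(-1 + 3 + 3**2) = X + (1/2)*3*(-1 + 3 + 9) = X + (1/2)*3*11 = X + 33/2 = 33/2 + X)
((-11 - 1*(-4))/(-9) + O(-5))*19 = ((-11 - 1*(-4))/(-9) + (33/2 - 5))*19 = ((-11 + 4)*(-1/9) + 23/2)*19 = (-7*(-1/9) + 23/2)*19 = (7/9 + 23/2)*19 = (221/18)*19 = 4199/18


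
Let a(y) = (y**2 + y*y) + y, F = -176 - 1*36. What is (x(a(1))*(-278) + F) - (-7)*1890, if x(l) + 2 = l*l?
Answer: 11072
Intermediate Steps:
F = -212 (F = -176 - 36 = -212)
a(y) = y + 2*y**2 (a(y) = (y**2 + y**2) + y = 2*y**2 + y = y + 2*y**2)
x(l) = -2 + l**2 (x(l) = -2 + l*l = -2 + l**2)
(x(a(1))*(-278) + F) - (-7)*1890 = ((-2 + (1*(1 + 2*1))**2)*(-278) - 212) - (-7)*1890 = ((-2 + (1*(1 + 2))**2)*(-278) - 212) - 1*(-13230) = ((-2 + (1*3)**2)*(-278) - 212) + 13230 = ((-2 + 3**2)*(-278) - 212) + 13230 = ((-2 + 9)*(-278) - 212) + 13230 = (7*(-278) - 212) + 13230 = (-1946 - 212) + 13230 = -2158 + 13230 = 11072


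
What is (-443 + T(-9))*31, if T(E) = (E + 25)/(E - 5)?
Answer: -96379/7 ≈ -13768.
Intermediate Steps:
T(E) = (25 + E)/(-5 + E)
(-443 + T(-9))*31 = (-443 + (25 - 9)/(-5 - 9))*31 = (-443 + 16/(-14))*31 = (-443 - 1/14*16)*31 = (-443 - 8/7)*31 = -3109/7*31 = -96379/7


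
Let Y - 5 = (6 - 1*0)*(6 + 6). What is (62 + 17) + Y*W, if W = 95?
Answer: 7394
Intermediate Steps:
Y = 77 (Y = 5 + (6 - 1*0)*(6 + 6) = 5 + (6 + 0)*12 = 5 + 6*12 = 5 + 72 = 77)
(62 + 17) + Y*W = (62 + 17) + 77*95 = 79 + 7315 = 7394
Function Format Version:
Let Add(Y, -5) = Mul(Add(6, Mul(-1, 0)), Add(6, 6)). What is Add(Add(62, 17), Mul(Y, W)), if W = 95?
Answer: 7394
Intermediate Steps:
Y = 77 (Y = Add(5, Mul(Add(6, Mul(-1, 0)), Add(6, 6))) = Add(5, Mul(Add(6, 0), 12)) = Add(5, Mul(6, 12)) = Add(5, 72) = 77)
Add(Add(62, 17), Mul(Y, W)) = Add(Add(62, 17), Mul(77, 95)) = Add(79, 7315) = 7394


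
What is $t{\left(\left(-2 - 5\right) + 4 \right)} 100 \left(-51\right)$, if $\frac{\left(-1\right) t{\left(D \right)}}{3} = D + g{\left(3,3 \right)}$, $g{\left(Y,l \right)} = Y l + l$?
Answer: $137700$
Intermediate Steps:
$g{\left(Y,l \right)} = l + Y l$
$t{\left(D \right)} = -36 - 3 D$ ($t{\left(D \right)} = - 3 \left(D + 3 \left(1 + 3\right)\right) = - 3 \left(D + 3 \cdot 4\right) = - 3 \left(D + 12\right) = - 3 \left(12 + D\right) = -36 - 3 D$)
$t{\left(\left(-2 - 5\right) + 4 \right)} 100 \left(-51\right) = \left(-36 - 3 \left(\left(-2 - 5\right) + 4\right)\right) 100 \left(-51\right) = \left(-36 - 3 \left(-7 + 4\right)\right) 100 \left(-51\right) = \left(-36 - -9\right) 100 \left(-51\right) = \left(-36 + 9\right) 100 \left(-51\right) = \left(-27\right) 100 \left(-51\right) = \left(-2700\right) \left(-51\right) = 137700$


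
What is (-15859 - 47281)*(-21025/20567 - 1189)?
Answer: 1545363370320/20567 ≈ 7.5138e+7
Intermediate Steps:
(-15859 - 47281)*(-21025/20567 - 1189) = -63140*(-21025*1/20567 - 1189) = -63140*(-21025/20567 - 1189) = -63140*(-24475188/20567) = 1545363370320/20567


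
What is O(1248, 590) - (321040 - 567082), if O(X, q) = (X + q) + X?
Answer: 249128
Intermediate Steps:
O(X, q) = q + 2*X
O(1248, 590) - (321040 - 567082) = (590 + 2*1248) - (321040 - 567082) = (590 + 2496) - 1*(-246042) = 3086 + 246042 = 249128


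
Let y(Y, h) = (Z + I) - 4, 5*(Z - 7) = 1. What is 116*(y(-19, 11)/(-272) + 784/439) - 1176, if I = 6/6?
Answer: -144876151/149260 ≈ -970.63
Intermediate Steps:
Z = 36/5 (Z = 7 + (⅕)*1 = 7 + ⅕ = 36/5 ≈ 7.2000)
I = 1 (I = 6*(⅙) = 1)
y(Y, h) = 21/5 (y(Y, h) = (36/5 + 1) - 4 = 41/5 - 4 = 21/5)
116*(y(-19, 11)/(-272) + 784/439) - 1176 = 116*((21/5)/(-272) + 784/439) - 1176 = 116*((21/5)*(-1/272) + 784*(1/439)) - 1176 = 116*(-21/1360 + 784/439) - 1176 = 116*(1057021/597040) - 1176 = 30653609/149260 - 1176 = -144876151/149260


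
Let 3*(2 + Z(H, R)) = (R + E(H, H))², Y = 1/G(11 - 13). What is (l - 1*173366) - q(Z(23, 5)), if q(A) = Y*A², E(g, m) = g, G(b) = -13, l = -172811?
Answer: -39897425/117 ≈ -3.4100e+5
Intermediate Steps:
Y = -1/13 (Y = 1/(-13) = -1/13 ≈ -0.076923)
Z(H, R) = -2 + (H + R)²/3 (Z(H, R) = -2 + (R + H)²/3 = -2 + (H + R)²/3)
q(A) = -A²/13
(l - 1*173366) - q(Z(23, 5)) = (-172811 - 1*173366) - (-1)*(-2 + (23 + 5)²/3)²/13 = (-172811 - 173366) - (-1)*(-2 + (⅓)*28²)²/13 = -346177 - (-1)*(-2 + (⅓)*784)²/13 = -346177 - (-1)*(-2 + 784/3)²/13 = -346177 - (-1)*(778/3)²/13 = -346177 - (-1)*605284/(13*9) = -346177 - 1*(-605284/117) = -346177 + 605284/117 = -39897425/117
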